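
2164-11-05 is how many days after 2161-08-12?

Aug 12, 2161 → Aug 12, 2162: 365 days.
Aug 12, 2162 → Aug 12, 2163: 365 days.
Aug 12, 2163 → Aug 12, 2164: 366 days (Feb 29, 2164 is in that span).
Aug 12, 2164 → Sep 12, 2164: 31 days (August has 31).
Sep 12, 2164 → Oct 12, 2164: 30 days (September has 30).
Oct 12, 2164 → Nov 5, 2164: 24 days.
Total: 1181 days.

1181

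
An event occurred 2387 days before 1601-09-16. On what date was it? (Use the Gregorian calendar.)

−365 (one year) → Sep 16, 1600 (2022 left).
−366 (one year; includes Feb 29, 1600) → Sep 16, 1599 (1656 left).
−365 (one year) → Sep 16, 1598 (1291 left).
−365 (one year) → Sep 16, 1597 (926 left).
−365 (one year) → Sep 16, 1596 (561 left).
−366 (one year; includes Feb 29, 1596) → Sep 16, 1595 (195 left).
−16 → Aug 31, 1595 (end of Aug, 31 days; 179 left).
−31 → Jul 31, 1595 (end of Jul, 31 days; 148 left).
−31 → Jun 30, 1595 (end of Jun, 30 days; 117 left).
−30 → May 31, 1595 (end of May, 31 days; 87 left).
−31 → Apr 30, 1595 (end of Apr, 30 days; 56 left).
−30 → Mar 31, 1595 (end of Mar, 31 days; 26 left).
−26 → Mar 5, 1595.

March 5, 1595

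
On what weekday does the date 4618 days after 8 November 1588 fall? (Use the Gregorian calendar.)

Sunday

First find the weekday of Nov 8, 1588. Doomsday rule: the anchor day for the 1500s is Wednesday. For year 88: 88÷12 = 7 r 4, and 4÷4 = 1, so 7+4+1 = 12.
Wednesday + 12 ≡ Monday — that's 1588's doomsday.
In November the doomsday date is Nov 7.
Nov 8 is 1 day after Nov 7; 1 mod 7 = 1, so Monday + 1 = Tuesday.
4618 mod 7 = 5, so 4618 days after a Tuesday is Tuesday + 5 = Sunday.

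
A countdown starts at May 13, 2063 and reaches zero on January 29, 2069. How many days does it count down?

2088

May 13, 2063 → May 13, 2064: 366 days (Feb 29, 2064 is in that span).
May 13, 2064 → May 13, 2065: 365 days.
May 13, 2065 → May 13, 2066: 365 days.
May 13, 2066 → May 13, 2067: 365 days.
May 13, 2067 → May 13, 2068: 366 days (Feb 29, 2068 is in that span).
May 13, 2068 → Jun 13, 2068: 31 days (May has 31).
Jun 13, 2068 → Jul 13, 2068: 30 days (June has 30).
Jul 13, 2068 → Aug 13, 2068: 31 days (July has 31).
Aug 13, 2068 → Sep 13, 2068: 31 days (August has 31).
Sep 13, 2068 → Oct 13, 2068: 30 days (September has 30).
Oct 13, 2068 → Nov 13, 2068: 31 days (October has 31).
Nov 13, 2068 → Dec 13, 2068: 30 days (November has 30).
Dec 13, 2068 → Jan 13, 2069: 31 days (December has 31).
Jan 13, 2069 → Jan 29, 2069: 16 days.
Total: 2088 days.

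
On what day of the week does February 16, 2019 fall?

Saturday

Doomsday rule: the anchor day for the 2000s is Tuesday. For year 19: 19÷12 = 1 r 7, and 7÷4 = 1, so 1+7+1 = 9.
Tuesday + 9 ≡ Thursday — that's 2019's doomsday.
In February the doomsday date is Feb 28 (2019 is not a leap year).
Feb 16 is 12 days before Feb 28; 12 mod 7 = 5, so Thursday − 5 = Saturday.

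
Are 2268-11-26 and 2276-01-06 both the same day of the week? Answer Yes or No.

From Nov 26, 2268 to Jan 6, 2276 is 2597 days.
2597 mod 7 = 0, so they are the same weekday.
(Nov 26, 2268 is a Thursday; Jan 6, 2276 is a Thursday.)

Yes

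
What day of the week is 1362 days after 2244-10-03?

First find the weekday of Oct 3, 2244. Doomsday rule: the anchor day for the 2200s is Friday. For year 44: 44÷12 = 3 r 8, and 8÷4 = 2, so 3+8+2 = 13.
Friday + 13 ≡ Thursday — that's 2244's doomsday.
In October the doomsday date is Oct 10.
Oct 3 is 7 days before Oct 10; 7 mod 7 = 0, so Thursday − 0 = Thursday.
1362 mod 7 = 4, so 1362 days after a Thursday is Thursday + 4 = Monday.

Monday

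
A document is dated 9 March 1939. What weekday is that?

Thursday

Doomsday rule: the anchor day for the 1900s is Wednesday. For year 39: 39÷12 = 3 r 3, and 3÷4 = 0, so 3+3+0 = 6.
Wednesday + 6 ≡ Tuesday — that's 1939's doomsday.
In March the doomsday date is Mar 14.
Mar 9 is 5 days before Mar 14; 5 mod 7 = 5, so Tuesday − 5 = Thursday.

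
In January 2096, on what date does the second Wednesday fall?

January 1, 2096 is a Sunday.
The first Wednesday is therefore January 4 (3 days later).
The second Wednesday is 4 + 1×7 = January 11.

January 11, 2096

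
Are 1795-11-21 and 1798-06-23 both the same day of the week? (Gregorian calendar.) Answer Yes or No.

From Nov 21, 1795 to Jun 23, 1798 is 945 days.
945 mod 7 = 0, so they are the same weekday.
(Nov 21, 1795 is a Saturday; Jun 23, 1798 is a Saturday.)

Yes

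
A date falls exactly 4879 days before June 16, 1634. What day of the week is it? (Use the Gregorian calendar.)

Friday

First find the weekday of Jun 16, 1634. Doomsday rule: the anchor day for the 1600s is Tuesday. For year 34: 34÷12 = 2 r 10, and 10÷4 = 2, so 2+10+2 = 14.
Tuesday + 14 ≡ Tuesday — that's 1634's doomsday.
In June the doomsday date is Jun 6.
Jun 16 is 10 days after Jun 6; 10 mod 7 = 3, so Tuesday + 3 = Friday.
4879 mod 7 = 0, so 4879 days before a Friday is Friday − 0 = Friday.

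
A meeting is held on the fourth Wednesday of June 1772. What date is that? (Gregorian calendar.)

June 24, 1772

June 1, 1772 is a Monday.
The first Wednesday is therefore June 3 (2 days later).
The fourth Wednesday is 3 + 3×7 = June 24.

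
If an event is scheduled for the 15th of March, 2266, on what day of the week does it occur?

Thursday

Doomsday rule: the anchor day for the 2200s is Friday. For year 66: 66÷12 = 5 r 6, and 6÷4 = 1, so 5+6+1 = 12.
Friday + 12 ≡ Wednesday — that's 2266's doomsday.
In March the doomsday date is Mar 14.
Mar 15 is 1 day after Mar 14; 1 mod 7 = 1, so Wednesday + 1 = Thursday.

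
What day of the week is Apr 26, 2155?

Saturday

Doomsday rule: the anchor day for the 2100s is Sunday. For year 55: 55÷12 = 4 r 7, and 7÷4 = 1, so 4+7+1 = 12.
Sunday + 12 ≡ Friday — that's 2155's doomsday.
In April the doomsday date is Apr 4.
Apr 26 is 22 days after Apr 4; 22 mod 7 = 1, so Friday + 1 = Saturday.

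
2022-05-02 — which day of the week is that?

Monday

Doomsday rule: the anchor day for the 2000s is Tuesday. For year 22: 22÷12 = 1 r 10, and 10÷4 = 2, so 1+10+2 = 13.
Tuesday + 13 ≡ Monday — that's 2022's doomsday.
In May the doomsday date is May 9.
May 2 is 7 days before May 9; 7 mod 7 = 0, so Monday − 0 = Monday.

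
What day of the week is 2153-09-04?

Doomsday rule: the anchor day for the 2100s is Sunday. For year 53: 53÷12 = 4 r 5, and 5÷4 = 1, so 4+5+1 = 10.
Sunday + 10 ≡ Wednesday — that's 2153's doomsday.
In September the doomsday date is Sep 5.
Sep 4 is 1 day before Sep 5; 1 mod 7 = 1, so Wednesday − 1 = Tuesday.

Tuesday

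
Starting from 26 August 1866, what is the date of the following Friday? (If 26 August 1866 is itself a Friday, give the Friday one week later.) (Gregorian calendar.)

Aug 26, 1866 is a Sunday.
From Sunday to the next Friday is 5 days.
Aug 26, 1866 + 5 = Aug 31, 1866.

August 31, 1866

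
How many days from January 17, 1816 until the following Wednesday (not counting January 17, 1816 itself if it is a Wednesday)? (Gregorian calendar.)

Jan 17, 1816 is a Wednesday.
From Wednesday to the next Wednesday is 7 days.

7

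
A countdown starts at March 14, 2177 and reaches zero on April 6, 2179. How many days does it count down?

753

Mar 14, 2177 → Mar 14, 2178: 365 days.
Mar 14, 2178 → Apr 14, 2178: 31 days (March has 31).
Apr 14, 2178 → May 14, 2178: 30 days (April has 30).
May 14, 2178 → Jun 14, 2178: 31 days (May has 31).
Jun 14, 2178 → Jul 14, 2178: 30 days (June has 30).
Jul 14, 2178 → Aug 14, 2178: 31 days (July has 31).
Aug 14, 2178 → Sep 14, 2178: 31 days (August has 31).
Sep 14, 2178 → Oct 14, 2178: 30 days (September has 30).
Oct 14, 2178 → Nov 14, 2178: 31 days (October has 31).
Nov 14, 2178 → Dec 14, 2178: 30 days (November has 30).
Dec 14, 2178 → Jan 14, 2179: 31 days (December has 31).
Jan 14, 2179 → Feb 14, 2179: 31 days (January has 31).
Feb 14, 2179 → Mar 14, 2179: 28 days (February has 28).
Mar 14, 2179 → Apr 6, 2179: 23 days.
Total: 753 days.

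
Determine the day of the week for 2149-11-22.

Doomsday rule: the anchor day for the 2100s is Sunday. For year 49: 49÷12 = 4 r 1, and 1÷4 = 0, so 4+1+0 = 5.
Sunday + 5 ≡ Friday — that's 2149's doomsday.
In November the doomsday date is Nov 7.
Nov 22 is 15 days after Nov 7; 15 mod 7 = 1, so Friday + 1 = Saturday.

Saturday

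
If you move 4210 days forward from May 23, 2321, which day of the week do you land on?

First find the weekday of May 23, 2321. Doomsday rule: the anchor day for the 2300s is Wednesday. For year 21: 21÷12 = 1 r 9, and 9÷4 = 2, so 1+9+2 = 12.
Wednesday + 12 ≡ Monday — that's 2321's doomsday.
In May the doomsday date is May 9.
May 23 is 14 days after May 9; 14 mod 7 = 0, so Monday + 0 = Monday.
4210 mod 7 = 3, so 4210 days after a Monday is Monday + 3 = Thursday.

Thursday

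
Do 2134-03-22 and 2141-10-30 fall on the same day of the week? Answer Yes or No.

Yes

From Mar 22, 2134 to Oct 30, 2141 is 2779 days.
2779 mod 7 = 0, so they are the same weekday.
(Mar 22, 2134 is a Monday; Oct 30, 2141 is a Monday.)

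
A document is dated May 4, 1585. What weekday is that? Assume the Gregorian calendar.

Saturday

Doomsday rule: the anchor day for the 1500s is Wednesday. For year 85: 85÷12 = 7 r 1, and 1÷4 = 0, so 7+1+0 = 8.
Wednesday + 8 ≡ Thursday — that's 1585's doomsday.
In May the doomsday date is May 9.
May 4 is 5 days before May 9; 5 mod 7 = 5, so Thursday − 5 = Saturday.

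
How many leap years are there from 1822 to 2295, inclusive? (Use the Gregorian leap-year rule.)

Multiples of 4 in [1822,2295]: 118.
Of those, multiples of 100: 4 (not leap unless ÷400).
Multiples of 400: 1.
Leap years = 118 − 4 + 1 = 115.

115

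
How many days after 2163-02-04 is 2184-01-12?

7647

Feb 4, 2163 → Feb 4, 2164: 365 days.
Feb 4, 2164 → Feb 4, 2165: 366 days (Feb 29, 2164 is in that span).
Feb 4, 2165 → Feb 4, 2166: 365 days.
Feb 4, 2166 → Feb 4, 2167: 365 days.
Feb 4, 2167 → Feb 4, 2168: 365 days.
Feb 4, 2168 → Feb 4, 2169: 366 days (Feb 29, 2168 is in that span).
Feb 4, 2169 → Feb 4, 2170: 365 days.
Feb 4, 2170 → Feb 4, 2171: 365 days.
Feb 4, 2171 → Feb 4, 2172: 365 days.
Feb 4, 2172 → Feb 4, 2173: 366 days (Feb 29, 2172 is in that span).
Feb 4, 2173 → Feb 4, 2174: 365 days.
Feb 4, 2174 → Feb 4, 2175: 365 days.
Feb 4, 2175 → Feb 4, 2176: 365 days.
Feb 4, 2176 → Feb 4, 2177: 366 days (Feb 29, 2176 is in that span).
Feb 4, 2177 → Feb 4, 2178: 365 days.
Feb 4, 2178 → Feb 4, 2179: 365 days.
Feb 4, 2179 → Feb 4, 2180: 365 days.
Feb 4, 2180 → Feb 4, 2181: 366 days (Feb 29, 2180 is in that span).
Feb 4, 2181 → Feb 4, 2182: 365 days.
Feb 4, 2182 → Feb 4, 2183: 365 days.
Feb 4, 2183 → Mar 4, 2183: 28 days (February has 28).
Mar 4, 2183 → Apr 4, 2183: 31 days (March has 31).
Apr 4, 2183 → May 4, 2183: 30 days (April has 30).
May 4, 2183 → Jun 4, 2183: 31 days (May has 31).
Jun 4, 2183 → Jul 4, 2183: 30 days (June has 30).
Jul 4, 2183 → Aug 4, 2183: 31 days (July has 31).
Aug 4, 2183 → Sep 4, 2183: 31 days (August has 31).
Sep 4, 2183 → Oct 4, 2183: 30 days (September has 30).
Oct 4, 2183 → Nov 4, 2183: 31 days (October has 31).
Nov 4, 2183 → Dec 4, 2183: 30 days (November has 30).
Dec 4, 2183 → Jan 4, 2184: 31 days (December has 31).
Jan 4, 2184 → Jan 12, 2184: 8 days.
Total: 7647 days.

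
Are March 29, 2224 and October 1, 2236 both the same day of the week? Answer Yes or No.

From Mar 29, 2224 to Oct 1, 2236 is 4569 days.
4569 mod 7 = 5, so they are different weekdays.
(Mar 29, 2224 is a Monday; Oct 1, 2236 is a Saturday.)

No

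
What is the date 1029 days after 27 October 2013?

August 21, 2016

+365 (one year) → Oct 27, 2014 (664 left).
+365 (one year) → Oct 27, 2015 (299 left).
Oct has 31 days: +5 → Nov 1, 2015 (294 left).
Nov has 30 days: +30 → Dec 1, 2015 (264 left).
Dec has 31 days: +31 → Jan 1, 2016 (233 left).
Jan has 31 days: +31 → Feb 1, 2016 (202 left).
Feb has 29 days: +29 → Mar 1, 2016 (173 left).
Mar has 31 days: +31 → Apr 1, 2016 (142 left).
Apr has 30 days: +30 → May 1, 2016 (112 left).
May has 31 days: +31 → Jun 1, 2016 (81 left).
Jun has 30 days: +30 → Jul 1, 2016 (51 left).
Jul has 31 days: +31 → Aug 1, 2016 (20 left).
+20 → Aug 21, 2016.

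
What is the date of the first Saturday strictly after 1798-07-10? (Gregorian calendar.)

Jul 10, 1798 is a Tuesday.
From Tuesday to the next Saturday is 4 days.
Jul 10, 1798 + 4 = Jul 14, 1798.

July 14, 1798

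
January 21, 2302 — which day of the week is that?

Tuesday

Doomsday rule: the anchor day for the 2300s is Wednesday. For year 02: 2÷12 = 0 r 2, and 2÷4 = 0, so 0+2+0 = 2.
Wednesday + 2 ≡ Friday — that's 2302's doomsday.
In January the doomsday date is Jan 3 (2302 is not a leap year).
Jan 21 is 18 days after Jan 3; 18 mod 7 = 4, so Friday + 4 = Tuesday.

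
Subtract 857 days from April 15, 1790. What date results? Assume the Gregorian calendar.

−365 (one year) → Apr 15, 1789 (492 left).
−365 (one year) → Apr 15, 1788 (127 left).
−15 → Mar 31, 1788 (end of Mar, 31 days; 112 left).
−31 → Feb 29, 1788 (end of Feb, 29 days; 81 left).
−29 → Jan 31, 1788 (end of Jan, 31 days; 52 left).
−31 → Dec 31, 1787 (end of Dec, 31 days; 21 left).
−21 → Dec 10, 1787.

December 10, 1787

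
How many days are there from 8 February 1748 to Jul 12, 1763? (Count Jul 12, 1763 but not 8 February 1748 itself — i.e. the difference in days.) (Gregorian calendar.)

5633

Feb 8, 1748 → Feb 8, 1749: 366 days (Feb 29, 1748 is in that span).
Feb 8, 1749 → Feb 8, 1750: 365 days.
Feb 8, 1750 → Feb 8, 1751: 365 days.
Feb 8, 1751 → Feb 8, 1752: 365 days.
Feb 8, 1752 → Feb 8, 1753: 366 days (Feb 29, 1752 is in that span).
Feb 8, 1753 → Feb 8, 1754: 365 days.
Feb 8, 1754 → Feb 8, 1755: 365 days.
Feb 8, 1755 → Feb 8, 1756: 365 days.
Feb 8, 1756 → Feb 8, 1757: 366 days (Feb 29, 1756 is in that span).
Feb 8, 1757 → Feb 8, 1758: 365 days.
Feb 8, 1758 → Feb 8, 1759: 365 days.
Feb 8, 1759 → Feb 8, 1760: 365 days.
Feb 8, 1760 → Feb 8, 1761: 366 days (Feb 29, 1760 is in that span).
Feb 8, 1761 → Feb 8, 1762: 365 days.
Feb 8, 1762 → Feb 8, 1763: 365 days.
Feb 8, 1763 → Mar 8, 1763: 28 days (February has 28).
Mar 8, 1763 → Apr 8, 1763: 31 days (March has 31).
Apr 8, 1763 → May 8, 1763: 30 days (April has 30).
May 8, 1763 → Jun 8, 1763: 31 days (May has 31).
Jun 8, 1763 → Jul 8, 1763: 30 days (June has 30).
Jul 8, 1763 → Jul 12, 1763: 4 days.
Total: 5633 days.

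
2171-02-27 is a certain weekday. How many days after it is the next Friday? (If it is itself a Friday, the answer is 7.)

2

Feb 27, 2171 is a Wednesday.
From Wednesday to the next Friday is 2 days.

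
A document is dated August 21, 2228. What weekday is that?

Thursday

January 1, 2228 is a Tuesday.
Jan 1, 2228 → Feb 1, 2228: 31 days (January has 31).
Feb 1, 2228 → Mar 1, 2228: 29 days (February has 29).
Mar 1, 2228 → Apr 1, 2228: 31 days (March has 31).
Apr 1, 2228 → May 1, 2228: 30 days (April has 30).
May 1, 2228 → Jun 1, 2228: 31 days (May has 31).
Jun 1, 2228 → Jul 1, 2228: 30 days (June has 30).
Jul 1, 2228 → Aug 1, 2228: 31 days (July has 31).
Aug 1, 2228 → Aug 21, 2228: 20 days.
Total: 233 days.
233 mod 7 = 2, so Tuesday + 2 = Thursday.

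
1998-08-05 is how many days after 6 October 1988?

3590

Oct 6, 1988 → Oct 6, 1989: 365 days.
Oct 6, 1989 → Oct 6, 1990: 365 days.
Oct 6, 1990 → Oct 6, 1991: 365 days.
Oct 6, 1991 → Oct 6, 1992: 366 days (Feb 29, 1992 is in that span).
Oct 6, 1992 → Oct 6, 1993: 365 days.
Oct 6, 1993 → Oct 6, 1994: 365 days.
Oct 6, 1994 → Oct 6, 1995: 365 days.
Oct 6, 1995 → Oct 6, 1996: 366 days (Feb 29, 1996 is in that span).
Oct 6, 1996 → Oct 6, 1997: 365 days.
Oct 6, 1997 → Nov 6, 1997: 31 days (October has 31).
Nov 6, 1997 → Dec 6, 1997: 30 days (November has 30).
Dec 6, 1997 → Jan 6, 1998: 31 days (December has 31).
Jan 6, 1998 → Feb 6, 1998: 31 days (January has 31).
Feb 6, 1998 → Mar 6, 1998: 28 days (February has 28).
Mar 6, 1998 → Apr 6, 1998: 31 days (March has 31).
Apr 6, 1998 → May 6, 1998: 30 days (April has 30).
May 6, 1998 → Jun 6, 1998: 31 days (May has 31).
Jun 6, 1998 → Jul 6, 1998: 30 days (June has 30).
Jul 6, 1998 → Aug 5, 1998: 30 days.
Total: 3590 days.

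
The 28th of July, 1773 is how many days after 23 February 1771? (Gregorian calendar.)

Feb 23, 1771 → Feb 23, 1772: 365 days.
Feb 23, 1772 → Feb 23, 1773: 366 days (Feb 29, 1772 is in that span).
Feb 23, 1773 → Mar 23, 1773: 28 days (February has 28).
Mar 23, 1773 → Apr 23, 1773: 31 days (March has 31).
Apr 23, 1773 → May 23, 1773: 30 days (April has 30).
May 23, 1773 → Jun 23, 1773: 31 days (May has 31).
Jun 23, 1773 → Jul 23, 1773: 30 days (June has 30).
Jul 23, 1773 → Jul 28, 1773: 5 days.
Total: 886 days.

886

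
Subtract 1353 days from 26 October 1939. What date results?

−365 (one year) → Oct 26, 1938 (988 left).
−365 (one year) → Oct 26, 1937 (623 left).
−365 (one year) → Oct 26, 1936 (258 left).
−26 → Sep 30, 1936 (end of Sep, 30 days; 232 left).
−30 → Aug 31, 1936 (end of Aug, 31 days; 202 left).
−31 → Jul 31, 1936 (end of Jul, 31 days; 171 left).
−31 → Jun 30, 1936 (end of Jun, 30 days; 140 left).
−30 → May 31, 1936 (end of May, 31 days; 110 left).
−31 → Apr 30, 1936 (end of Apr, 30 days; 79 left).
−30 → Mar 31, 1936 (end of Mar, 31 days; 49 left).
−31 → Feb 29, 1936 (end of Feb, 29 days; 18 left).
−18 → Feb 11, 1936.

February 11, 1936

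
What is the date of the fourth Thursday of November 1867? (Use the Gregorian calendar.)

November 1, 1867 is a Friday.
The first Thursday is therefore November 7 (6 days later).
The fourth Thursday is 7 + 3×7 = November 28.

November 28, 1867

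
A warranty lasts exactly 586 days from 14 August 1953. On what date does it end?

March 23, 1955

+365 (one year) → Aug 14, 1954 (221 left).
Aug has 31 days: +18 → Sep 1, 1954 (203 left).
Sep has 30 days: +30 → Oct 1, 1954 (173 left).
Oct has 31 days: +31 → Nov 1, 1954 (142 left).
Nov has 30 days: +30 → Dec 1, 1954 (112 left).
Dec has 31 days: +31 → Jan 1, 1955 (81 left).
Jan has 31 days: +31 → Feb 1, 1955 (50 left).
Feb has 28 days: +28 → Mar 1, 1955 (22 left).
+22 → Mar 23, 1955.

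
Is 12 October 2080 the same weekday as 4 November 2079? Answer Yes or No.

Yes

From Nov 4, 2079 to Oct 12, 2080 is 343 days.
343 mod 7 = 0, so they are the same weekday.
(Nov 4, 2079 is a Saturday; Oct 12, 2080 is a Saturday.)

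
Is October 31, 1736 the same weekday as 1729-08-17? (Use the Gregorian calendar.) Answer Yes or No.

Yes

From Aug 17, 1729 to Oct 31, 1736 is 2632 days.
2632 mod 7 = 0, so they are the same weekday.
(Aug 17, 1729 is a Wednesday; Oct 31, 1736 is a Wednesday.)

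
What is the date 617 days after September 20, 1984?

May 30, 1986

+365 (one year) → Sep 20, 1985 (252 left).
Sep has 30 days: +11 → Oct 1, 1985 (241 left).
Oct has 31 days: +31 → Nov 1, 1985 (210 left).
Nov has 30 days: +30 → Dec 1, 1985 (180 left).
Dec has 31 days: +31 → Jan 1, 1986 (149 left).
Jan has 31 days: +31 → Feb 1, 1986 (118 left).
Feb has 28 days: +28 → Mar 1, 1986 (90 left).
Mar has 31 days: +31 → Apr 1, 1986 (59 left).
Apr has 30 days: +30 → May 1, 1986 (29 left).
+29 → May 30, 1986.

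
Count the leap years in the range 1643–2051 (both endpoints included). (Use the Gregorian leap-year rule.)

Multiples of 4 in [1643,2051]: 102.
Of those, multiples of 100: 4 (not leap unless ÷400).
Multiples of 400: 1.
Leap years = 102 − 4 + 1 = 99.

99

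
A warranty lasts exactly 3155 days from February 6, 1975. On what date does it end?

September 27, 1983

+365 (one year) → Feb 6, 1976 (2790 left).
+366 (one year; includes Feb 29, 1976) → Feb 6, 1977 (2424 left).
+365 (one year) → Feb 6, 1978 (2059 left).
+365 (one year) → Feb 6, 1979 (1694 left).
+365 (one year) → Feb 6, 1980 (1329 left).
+366 (one year; includes Feb 29, 1980) → Feb 6, 1981 (963 left).
+365 (one year) → Feb 6, 1982 (598 left).
+365 (one year) → Feb 6, 1983 (233 left).
Feb has 28 days: +23 → Mar 1, 1983 (210 left).
Mar has 31 days: +31 → Apr 1, 1983 (179 left).
Apr has 30 days: +30 → May 1, 1983 (149 left).
May has 31 days: +31 → Jun 1, 1983 (118 left).
Jun has 30 days: +30 → Jul 1, 1983 (88 left).
Jul has 31 days: +31 → Aug 1, 1983 (57 left).
Aug has 31 days: +31 → Sep 1, 1983 (26 left).
+26 → Sep 27, 1983.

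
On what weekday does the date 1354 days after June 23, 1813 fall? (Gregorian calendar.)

Saturday

Jun 23, 1813 is a Wednesday.
1354 mod 7 = 3, so 1354 days after a Wednesday is Wednesday + 3 = Saturday.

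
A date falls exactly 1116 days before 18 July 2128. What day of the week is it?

First find the weekday of Jul 18, 2128. Doomsday rule: the anchor day for the 2100s is Sunday. For year 28: 28÷12 = 2 r 4, and 4÷4 = 1, so 2+4+1 = 7.
Sunday + 7 ≡ Sunday — that's 2128's doomsday.
In July the doomsday date is Jul 11.
Jul 18 is 7 days after Jul 11; 7 mod 7 = 0, so Sunday + 0 = Sunday.
1116 mod 7 = 3, so 1116 days before a Sunday is Sunday − 3 = Thursday.

Thursday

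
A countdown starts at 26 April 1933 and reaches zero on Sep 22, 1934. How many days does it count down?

Apr 26, 1933 → Apr 26, 1934: 365 days.
Apr 26, 1934 → May 26, 1934: 30 days (April has 30).
May 26, 1934 → Jun 26, 1934: 31 days (May has 31).
Jun 26, 1934 → Jul 26, 1934: 30 days (June has 30).
Jul 26, 1934 → Aug 26, 1934: 31 days (July has 31).
Aug 26, 1934 → Sep 22, 1934: 27 days.
Total: 514 days.

514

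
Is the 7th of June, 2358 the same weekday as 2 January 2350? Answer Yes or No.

No

From Jan 2, 2350 to Jun 7, 2358 is 3078 days.
3078 mod 7 = 5, so they are different weekdays.
(Jan 2, 2350 is a Monday; Jun 7, 2358 is a Saturday.)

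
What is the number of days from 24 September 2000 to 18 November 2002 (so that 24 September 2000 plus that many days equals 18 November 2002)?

785

Sep 24, 2000 → Sep 24, 2001: 365 days.
Sep 24, 2001 → Sep 24, 2002: 365 days.
Sep 24, 2002 → Oct 24, 2002: 30 days (September has 30).
Oct 24, 2002 → Nov 18, 2002: 25 days.
Total: 785 days.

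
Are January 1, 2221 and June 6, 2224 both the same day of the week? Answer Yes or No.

From Jan 1, 2221 to Jun 6, 2224 is 1252 days.
1252 mod 7 = 6, so they are different weekdays.
(Jan 1, 2221 is a Monday; Jun 6, 2224 is a Sunday.)

No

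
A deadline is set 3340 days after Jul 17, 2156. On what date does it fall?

+365 (one year) → Jul 17, 2157 (2975 left).
+365 (one year) → Jul 17, 2158 (2610 left).
+365 (one year) → Jul 17, 2159 (2245 left).
+366 (one year; includes Feb 29, 2160) → Jul 17, 2160 (1879 left).
+365 (one year) → Jul 17, 2161 (1514 left).
+365 (one year) → Jul 17, 2162 (1149 left).
+365 (one year) → Jul 17, 2163 (784 left).
+366 (one year; includes Feb 29, 2164) → Jul 17, 2164 (418 left).
+365 (one year) → Jul 17, 2165 (53 left).
Jul has 31 days: +15 → Aug 1, 2165 (38 left).
Aug has 31 days: +31 → Sep 1, 2165 (7 left).
+7 → Sep 8, 2165.

September 8, 2165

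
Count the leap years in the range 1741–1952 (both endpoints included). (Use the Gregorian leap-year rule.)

Multiples of 4 in [1741,1952]: 53.
Of those, multiples of 100: 2 (not leap unless ÷400).
Multiples of 400: 0.
Leap years = 53 − 2 + 0 = 51.

51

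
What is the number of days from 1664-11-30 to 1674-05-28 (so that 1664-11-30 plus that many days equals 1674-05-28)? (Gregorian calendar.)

Nov 30, 1664 → Nov 30, 1665: 365 days.
Nov 30, 1665 → Nov 30, 1666: 365 days.
Nov 30, 1666 → Nov 30, 1667: 365 days.
Nov 30, 1667 → Nov 30, 1668: 366 days (Feb 29, 1668 is in that span).
Nov 30, 1668 → Nov 30, 1669: 365 days.
Nov 30, 1669 → Nov 30, 1670: 365 days.
Nov 30, 1670 → Nov 30, 1671: 365 days.
Nov 30, 1671 → Nov 30, 1672: 366 days (Feb 29, 1672 is in that span).
Nov 30, 1672 → Nov 30, 1673: 365 days.
Nov 30, 1673 → Dec 30, 1673: 30 days (November has 30).
Dec 30, 1673 → Jan 30, 1674: 31 days (December has 31).
Jan 30, 1674 → Feb 28, 1674: 29 days (January has 31).
Feb 28, 1674 → Mar 28, 1674: 28 days (February has 28).
Mar 28, 1674 → Apr 28, 1674: 31 days (March has 31).
Apr 28, 1674 → May 28, 1674: 30 days.
Total: 3466 days.

3466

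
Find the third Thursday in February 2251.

February 1, 2251 is a Saturday.
The first Thursday is therefore February 6 (5 days later).
The third Thursday is 6 + 2×7 = February 20.

February 20, 2251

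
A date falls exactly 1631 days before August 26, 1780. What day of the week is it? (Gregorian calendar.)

Saturday

First find the weekday of Aug 26, 1780. Doomsday rule: the anchor day for the 1700s is Sunday. For year 80: 80÷12 = 6 r 8, and 8÷4 = 2, so 6+8+2 = 16.
Sunday + 16 ≡ Tuesday — that's 1780's doomsday.
In August the doomsday date is Aug 8.
Aug 26 is 18 days after Aug 8; 18 mod 7 = 4, so Tuesday + 4 = Saturday.
1631 mod 7 = 0, so 1631 days before a Saturday is Saturday − 0 = Saturday.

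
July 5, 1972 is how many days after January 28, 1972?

Jan 28, 1972 → Feb 28, 1972: 31 days (January has 31).
Feb 28, 1972 → Mar 28, 1972: 29 days (February has 29).
Mar 28, 1972 → Apr 28, 1972: 31 days (March has 31).
Apr 28, 1972 → May 28, 1972: 30 days (April has 30).
May 28, 1972 → Jun 28, 1972: 31 days (May has 31).
Jun 28, 1972 → Jul 5, 1972: 7 days.
Total: 159 days.

159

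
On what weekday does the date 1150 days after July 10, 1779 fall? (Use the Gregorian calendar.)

First find the weekday of Jul 10, 1779. Doomsday rule: the anchor day for the 1700s is Sunday. For year 79: 79÷12 = 6 r 7, and 7÷4 = 1, so 6+7+1 = 14.
Sunday + 14 ≡ Sunday — that's 1779's doomsday.
In July the doomsday date is Jul 11.
Jul 10 is 1 day before Jul 11; 1 mod 7 = 1, so Sunday − 1 = Saturday.
1150 mod 7 = 2, so 1150 days after a Saturday is Saturday + 2 = Monday.

Monday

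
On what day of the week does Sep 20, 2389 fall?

Doomsday rule: the anchor day for the 2300s is Wednesday. For year 89: 89÷12 = 7 r 5, and 5÷4 = 1, so 7+5+1 = 13.
Wednesday + 13 ≡ Tuesday — that's 2389's doomsday.
In September the doomsday date is Sep 5.
Sep 20 is 15 days after Sep 5; 15 mod 7 = 1, so Tuesday + 1 = Wednesday.

Wednesday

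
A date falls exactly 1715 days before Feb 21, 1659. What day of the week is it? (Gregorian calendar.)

Friday

First find the weekday of Feb 21, 1659. Doomsday rule: the anchor day for the 1600s is Tuesday. For year 59: 59÷12 = 4 r 11, and 11÷4 = 2, so 4+11+2 = 17.
Tuesday + 17 ≡ Friday — that's 1659's doomsday.
In February the doomsday date is Feb 28 (1659 is not a leap year).
Feb 21 is 7 days before Feb 28; 7 mod 7 = 0, so Friday − 0 = Friday.
1715 mod 7 = 0, so 1715 days before a Friday is Friday − 0 = Friday.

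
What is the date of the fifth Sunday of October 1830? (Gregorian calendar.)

October 1, 1830 is a Friday.
The first Sunday is therefore October 3 (2 days later).
The fifth Sunday is 3 + 4×7 = October 31.

October 31, 1830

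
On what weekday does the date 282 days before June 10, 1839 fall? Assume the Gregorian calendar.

Saturday

Jun 10, 1839 is a Monday.
282 mod 7 = 2, so 282 days before a Monday is Monday − 2 = Saturday.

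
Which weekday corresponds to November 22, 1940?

January 1, 1940 is a Monday.
Jan 1, 1940 → Feb 1, 1940: 31 days (January has 31).
Feb 1, 1940 → Mar 1, 1940: 29 days (February has 29).
Mar 1, 1940 → Apr 1, 1940: 31 days (March has 31).
Apr 1, 1940 → May 1, 1940: 30 days (April has 30).
May 1, 1940 → Jun 1, 1940: 31 days (May has 31).
Jun 1, 1940 → Jul 1, 1940: 30 days (June has 30).
Jul 1, 1940 → Aug 1, 1940: 31 days (July has 31).
Aug 1, 1940 → Sep 1, 1940: 31 days (August has 31).
Sep 1, 1940 → Oct 1, 1940: 30 days (September has 30).
Oct 1, 1940 → Nov 1, 1940: 31 days (October has 31).
Nov 1, 1940 → Nov 22, 1940: 21 days.
Total: 326 days.
326 mod 7 = 4, so Monday + 4 = Friday.

Friday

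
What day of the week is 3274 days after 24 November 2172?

Sunday

First find the weekday of Nov 24, 2172. Doomsday rule: the anchor day for the 2100s is Sunday. For year 72: 72÷12 = 6 r 0, and 0÷4 = 0, so 6+0+0 = 6.
Sunday + 6 ≡ Saturday — that's 2172's doomsday.
In November the doomsday date is Nov 7.
Nov 24 is 17 days after Nov 7; 17 mod 7 = 3, so Saturday + 3 = Tuesday.
3274 mod 7 = 5, so 3274 days after a Tuesday is Tuesday + 5 = Sunday.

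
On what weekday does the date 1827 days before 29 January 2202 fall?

First find the weekday of Jan 29, 2202. Doomsday rule: the anchor day for the 2200s is Friday. For year 02: 2÷12 = 0 r 2, and 2÷4 = 0, so 0+2+0 = 2.
Friday + 2 ≡ Sunday — that's 2202's doomsday.
In January the doomsday date is Jan 3 (2202 is not a leap year).
Jan 29 is 26 days after Jan 3; 26 mod 7 = 5, so Sunday + 5 = Friday.
1827 mod 7 = 0, so 1827 days before a Friday is Friday − 0 = Friday.

Friday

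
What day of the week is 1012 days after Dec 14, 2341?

Thursday

First find the weekday of Dec 14, 2341. Doomsday rule: the anchor day for the 2300s is Wednesday. For year 41: 41÷12 = 3 r 5, and 5÷4 = 1, so 3+5+1 = 9.
Wednesday + 9 ≡ Friday — that's 2341's doomsday.
In December the doomsday date is Dec 12.
Dec 14 is 2 days after Dec 12; 2 mod 7 = 2, so Friday + 2 = Sunday.
1012 mod 7 = 4, so 1012 days after a Sunday is Sunday + 4 = Thursday.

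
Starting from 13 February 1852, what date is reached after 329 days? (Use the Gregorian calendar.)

Feb has 29 days: +17 → Mar 1, 1852 (312 left).
Mar has 31 days: +31 → Apr 1, 1852 (281 left).
Apr has 30 days: +30 → May 1, 1852 (251 left).
May has 31 days: +31 → Jun 1, 1852 (220 left).
Jun has 30 days: +30 → Jul 1, 1852 (190 left).
Jul has 31 days: +31 → Aug 1, 1852 (159 left).
Aug has 31 days: +31 → Sep 1, 1852 (128 left).
Sep has 30 days: +30 → Oct 1, 1852 (98 left).
Oct has 31 days: +31 → Nov 1, 1852 (67 left).
Nov has 30 days: +30 → Dec 1, 1852 (37 left).
Dec has 31 days: +31 → Jan 1, 1853 (6 left).
+6 → Jan 7, 1853.

January 7, 1853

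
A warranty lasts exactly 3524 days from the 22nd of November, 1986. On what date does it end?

July 16, 1996

+365 (one year) → Nov 22, 1987 (3159 left).
+366 (one year; includes Feb 29, 1988) → Nov 22, 1988 (2793 left).
+365 (one year) → Nov 22, 1989 (2428 left).
+365 (one year) → Nov 22, 1990 (2063 left).
+365 (one year) → Nov 22, 1991 (1698 left).
+366 (one year; includes Feb 29, 1992) → Nov 22, 1992 (1332 left).
+365 (one year) → Nov 22, 1993 (967 left).
+365 (one year) → Nov 22, 1994 (602 left).
+365 (one year) → Nov 22, 1995 (237 left).
Nov has 30 days: +9 → Dec 1, 1995 (228 left).
Dec has 31 days: +31 → Jan 1, 1996 (197 left).
Jan has 31 days: +31 → Feb 1, 1996 (166 left).
Feb has 29 days: +29 → Mar 1, 1996 (137 left).
Mar has 31 days: +31 → Apr 1, 1996 (106 left).
Apr has 30 days: +30 → May 1, 1996 (76 left).
May has 31 days: +31 → Jun 1, 1996 (45 left).
Jun has 30 days: +30 → Jul 1, 1996 (15 left).
+15 → Jul 16, 1996.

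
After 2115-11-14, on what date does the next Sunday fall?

Nov 14, 2115 is a Thursday.
From Thursday to the next Sunday is 3 days.
Nov 14, 2115 + 3 = Nov 17, 2115.

November 17, 2115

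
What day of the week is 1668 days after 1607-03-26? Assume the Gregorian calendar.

Wednesday

Mar 26, 1607 is a Monday.
1668 mod 7 = 2, so 1668 days after a Monday is Monday + 2 = Wednesday.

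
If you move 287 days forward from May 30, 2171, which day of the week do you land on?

Thursday

First find the weekday of May 30, 2171. Doomsday rule: the anchor day for the 2100s is Sunday. For year 71: 71÷12 = 5 r 11, and 11÷4 = 2, so 5+11+2 = 18.
Sunday + 18 ≡ Thursday — that's 2171's doomsday.
In May the doomsday date is May 9.
May 30 is 21 days after May 9; 21 mod 7 = 0, so Thursday + 0 = Thursday.
287 mod 7 = 0, so 287 days after a Thursday is Thursday + 0 = Thursday.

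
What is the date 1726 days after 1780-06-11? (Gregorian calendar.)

March 3, 1785

+365 (one year) → Jun 11, 1781 (1361 left).
+365 (one year) → Jun 11, 1782 (996 left).
+365 (one year) → Jun 11, 1783 (631 left).
+366 (one year; includes Feb 29, 1784) → Jun 11, 1784 (265 left).
Jun has 30 days: +20 → Jul 1, 1784 (245 left).
Jul has 31 days: +31 → Aug 1, 1784 (214 left).
Aug has 31 days: +31 → Sep 1, 1784 (183 left).
Sep has 30 days: +30 → Oct 1, 1784 (153 left).
Oct has 31 days: +31 → Nov 1, 1784 (122 left).
Nov has 30 days: +30 → Dec 1, 1784 (92 left).
Dec has 31 days: +31 → Jan 1, 1785 (61 left).
Jan has 31 days: +31 → Feb 1, 1785 (30 left).
Feb has 28 days: +28 → Mar 1, 1785 (2 left).
+2 → Mar 3, 1785.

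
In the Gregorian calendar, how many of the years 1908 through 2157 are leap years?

62

Multiples of 4 in [1908,2157]: 63.
Of those, multiples of 100: 2 (not leap unless ÷400).
Multiples of 400: 1.
Leap years = 63 − 2 + 1 = 62.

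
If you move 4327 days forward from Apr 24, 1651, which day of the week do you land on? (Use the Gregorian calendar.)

Apr 24, 1651 is a Monday.
4327 mod 7 = 1, so 4327 days after a Monday is Monday + 1 = Tuesday.

Tuesday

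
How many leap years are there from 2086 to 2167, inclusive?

19

Multiples of 4 in [2086,2167]: 20.
Of those, multiples of 100: 1 (not leap unless ÷400).
Multiples of 400: 0.
Leap years = 20 − 1 + 0 = 19.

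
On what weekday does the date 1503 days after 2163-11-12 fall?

First find the weekday of Nov 12, 2163. Doomsday rule: the anchor day for the 2100s is Sunday. For year 63: 63÷12 = 5 r 3, and 3÷4 = 0, so 5+3+0 = 8.
Sunday + 8 ≡ Monday — that's 2163's doomsday.
In November the doomsday date is Nov 7.
Nov 12 is 5 days after Nov 7; 5 mod 7 = 5, so Monday + 5 = Saturday.
1503 mod 7 = 5, so 1503 days after a Saturday is Saturday + 5 = Thursday.

Thursday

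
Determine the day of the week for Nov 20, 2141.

Monday

January 1, 2141 is a Sunday.
Jan 1, 2141 → Feb 1, 2141: 31 days (January has 31).
Feb 1, 2141 → Mar 1, 2141: 28 days (February has 28).
Mar 1, 2141 → Apr 1, 2141: 31 days (March has 31).
Apr 1, 2141 → May 1, 2141: 30 days (April has 30).
May 1, 2141 → Jun 1, 2141: 31 days (May has 31).
Jun 1, 2141 → Jul 1, 2141: 30 days (June has 30).
Jul 1, 2141 → Aug 1, 2141: 31 days (July has 31).
Aug 1, 2141 → Sep 1, 2141: 31 days (August has 31).
Sep 1, 2141 → Oct 1, 2141: 30 days (September has 30).
Oct 1, 2141 → Nov 1, 2141: 31 days (October has 31).
Nov 1, 2141 → Nov 20, 2141: 19 days.
Total: 323 days.
323 mod 7 = 1, so Sunday + 1 = Monday.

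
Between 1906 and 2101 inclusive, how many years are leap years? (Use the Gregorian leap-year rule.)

Multiples of 4 in [1906,2101]: 49.
Of those, multiples of 100: 2 (not leap unless ÷400).
Multiples of 400: 1.
Leap years = 49 − 2 + 1 = 48.

48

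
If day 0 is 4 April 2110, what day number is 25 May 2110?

Apr 4, 2110 → May 4, 2110: 30 days (April has 30).
May 4, 2110 → May 25, 2110: 21 days.
Total: 51 days.

51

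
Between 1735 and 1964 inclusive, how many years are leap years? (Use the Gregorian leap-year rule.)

Multiples of 4 in [1735,1964]: 58.
Of those, multiples of 100: 2 (not leap unless ÷400).
Multiples of 400: 0.
Leap years = 58 − 2 + 0 = 56.

56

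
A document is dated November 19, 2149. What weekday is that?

Doomsday rule: the anchor day for the 2100s is Sunday. For year 49: 49÷12 = 4 r 1, and 1÷4 = 0, so 4+1+0 = 5.
Sunday + 5 ≡ Friday — that's 2149's doomsday.
In November the doomsday date is Nov 7.
Nov 19 is 12 days after Nov 7; 12 mod 7 = 5, so Friday + 5 = Wednesday.

Wednesday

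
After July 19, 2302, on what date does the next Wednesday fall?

July 23, 2302

Jul 19, 2302 is a Saturday.
From Saturday to the next Wednesday is 4 days.
Jul 19, 2302 + 4 = Jul 23, 2302.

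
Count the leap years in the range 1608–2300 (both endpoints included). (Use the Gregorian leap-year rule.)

Multiples of 4 in [1608,2300]: 174.
Of those, multiples of 100: 7 (not leap unless ÷400).
Multiples of 400: 1.
Leap years = 174 − 7 + 1 = 168.

168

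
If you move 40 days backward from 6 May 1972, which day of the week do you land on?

May 6, 1972 is a Saturday.
40 mod 7 = 5, so 40 days before a Saturday is Saturday − 5 = Monday.

Monday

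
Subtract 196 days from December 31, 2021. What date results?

−31 → Nov 30, 2021 (end of Nov, 30 days; 165 left).
−30 → Oct 31, 2021 (end of Oct, 31 days; 135 left).
−31 → Sep 30, 2021 (end of Sep, 30 days; 104 left).
−30 → Aug 31, 2021 (end of Aug, 31 days; 74 left).
−31 → Jul 31, 2021 (end of Jul, 31 days; 43 left).
−31 → Jun 30, 2021 (end of Jun, 30 days; 12 left).
−12 → Jun 18, 2021.

June 18, 2021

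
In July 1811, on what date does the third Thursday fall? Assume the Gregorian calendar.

July 1, 1811 is a Monday.
The first Thursday is therefore July 4 (3 days later).
The third Thursday is 4 + 2×7 = July 18.

July 18, 1811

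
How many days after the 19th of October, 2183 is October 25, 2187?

1467

Oct 19, 2183 → Oct 19, 2184: 366 days (Feb 29, 2184 is in that span).
Oct 19, 2184 → Oct 19, 2185: 365 days.
Oct 19, 2185 → Oct 19, 2186: 365 days.
Oct 19, 2186 → Nov 19, 2186: 31 days (October has 31).
Nov 19, 2186 → Dec 19, 2186: 30 days (November has 30).
Dec 19, 2186 → Jan 19, 2187: 31 days (December has 31).
Jan 19, 2187 → Feb 19, 2187: 31 days (January has 31).
Feb 19, 2187 → Mar 19, 2187: 28 days (February has 28).
Mar 19, 2187 → Apr 19, 2187: 31 days (March has 31).
Apr 19, 2187 → May 19, 2187: 30 days (April has 30).
May 19, 2187 → Jun 19, 2187: 31 days (May has 31).
Jun 19, 2187 → Jul 19, 2187: 30 days (June has 30).
Jul 19, 2187 → Aug 19, 2187: 31 days (July has 31).
Aug 19, 2187 → Sep 19, 2187: 31 days (August has 31).
Sep 19, 2187 → Oct 19, 2187: 30 days (September has 30).
Oct 19, 2187 → Oct 25, 2187: 6 days.
Total: 1467 days.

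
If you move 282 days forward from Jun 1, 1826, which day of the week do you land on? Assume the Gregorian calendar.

First find the weekday of Jun 1, 1826. Doomsday rule: the anchor day for the 1800s is Friday. For year 26: 26÷12 = 2 r 2, and 2÷4 = 0, so 2+2+0 = 4.
Friday + 4 ≡ Tuesday — that's 1826's doomsday.
In June the doomsday date is Jun 6.
Jun 1 is 5 days before Jun 6; 5 mod 7 = 5, so Tuesday − 5 = Thursday.
282 mod 7 = 2, so 282 days after a Thursday is Thursday + 2 = Saturday.

Saturday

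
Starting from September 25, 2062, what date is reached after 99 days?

January 2, 2063

Sep has 30 days: +6 → Oct 1, 2062 (93 left).
Oct has 31 days: +31 → Nov 1, 2062 (62 left).
Nov has 30 days: +30 → Dec 1, 2062 (32 left).
Dec has 31 days: +31 → Jan 1, 2063 (1 left).
+1 → Jan 2, 2063.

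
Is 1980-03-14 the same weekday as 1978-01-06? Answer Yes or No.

Yes

From Jan 6, 1978 to Mar 14, 1980 is 798 days.
798 mod 7 = 0, so they are the same weekday.
(Jan 6, 1978 is a Friday; Mar 14, 1980 is a Friday.)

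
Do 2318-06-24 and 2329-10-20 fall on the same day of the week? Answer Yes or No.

From Jun 24, 2318 to Oct 20, 2329 is 4136 days.
4136 mod 7 = 6, so they are different weekdays.
(Jun 24, 2318 is a Monday; Oct 20, 2329 is a Sunday.)

No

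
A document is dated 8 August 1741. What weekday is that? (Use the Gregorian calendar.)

Tuesday

Doomsday rule: the anchor day for the 1700s is Sunday. For year 41: 41÷12 = 3 r 5, and 5÷4 = 1, so 3+5+1 = 9.
Sunday + 9 ≡ Tuesday — that's 1741's doomsday.
In August the doomsday date is Aug 8.
Aug 8 is the doomsday itself: Tuesday.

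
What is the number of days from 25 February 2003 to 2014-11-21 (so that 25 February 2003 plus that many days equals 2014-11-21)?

Feb 25, 2003 → Feb 25, 2004: 365 days.
Feb 25, 2004 → Feb 25, 2005: 366 days (Feb 29, 2004 is in that span).
Feb 25, 2005 → Feb 25, 2006: 365 days.
Feb 25, 2006 → Feb 25, 2007: 365 days.
Feb 25, 2007 → Feb 25, 2008: 365 days.
Feb 25, 2008 → Feb 25, 2009: 366 days (Feb 29, 2008 is in that span).
Feb 25, 2009 → Feb 25, 2010: 365 days.
Feb 25, 2010 → Feb 25, 2011: 365 days.
Feb 25, 2011 → Feb 25, 2012: 365 days.
Feb 25, 2012 → Feb 25, 2013: 366 days (Feb 29, 2012 is in that span).
Feb 25, 2013 → Feb 25, 2014: 365 days.
Feb 25, 2014 → Mar 25, 2014: 28 days (February has 28).
Mar 25, 2014 → Apr 25, 2014: 31 days (March has 31).
Apr 25, 2014 → May 25, 2014: 30 days (April has 30).
May 25, 2014 → Jun 25, 2014: 31 days (May has 31).
Jun 25, 2014 → Jul 25, 2014: 30 days (June has 30).
Jul 25, 2014 → Aug 25, 2014: 31 days (July has 31).
Aug 25, 2014 → Sep 25, 2014: 31 days (August has 31).
Sep 25, 2014 → Oct 25, 2014: 30 days (September has 30).
Oct 25, 2014 → Nov 21, 2014: 27 days.
Total: 4287 days.

4287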